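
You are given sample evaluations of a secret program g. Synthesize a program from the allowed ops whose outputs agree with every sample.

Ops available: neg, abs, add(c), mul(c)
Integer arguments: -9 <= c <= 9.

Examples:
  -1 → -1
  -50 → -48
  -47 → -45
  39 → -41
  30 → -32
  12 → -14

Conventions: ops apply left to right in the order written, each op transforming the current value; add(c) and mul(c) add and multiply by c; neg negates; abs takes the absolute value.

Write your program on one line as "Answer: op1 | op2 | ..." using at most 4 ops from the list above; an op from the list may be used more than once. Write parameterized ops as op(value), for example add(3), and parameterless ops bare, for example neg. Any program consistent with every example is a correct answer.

add(2) | abs | mul(-1)

Check, running the answer program on each example:
  -1 -> 1 -> 1 -> -1
  -50 -> -48 -> 48 -> -48
  -47 -> -45 -> 45 -> -45
  39 -> 41 -> 41 -> -41
  30 -> 32 -> 32 -> -32
  12 -> 14 -> 14 -> -14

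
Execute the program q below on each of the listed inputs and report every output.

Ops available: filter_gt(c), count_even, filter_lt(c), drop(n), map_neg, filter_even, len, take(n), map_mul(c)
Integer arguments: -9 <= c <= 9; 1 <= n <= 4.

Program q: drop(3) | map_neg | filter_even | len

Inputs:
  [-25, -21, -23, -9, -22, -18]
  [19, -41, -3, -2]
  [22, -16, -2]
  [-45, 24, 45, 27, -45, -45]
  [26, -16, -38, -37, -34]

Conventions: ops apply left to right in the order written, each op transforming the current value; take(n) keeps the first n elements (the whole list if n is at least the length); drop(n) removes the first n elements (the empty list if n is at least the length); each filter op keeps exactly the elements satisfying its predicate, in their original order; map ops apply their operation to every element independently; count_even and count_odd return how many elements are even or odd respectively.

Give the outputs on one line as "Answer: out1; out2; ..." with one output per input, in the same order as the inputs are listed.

2; 1; 0; 0; 1

Execution, op by op:
  [-25, -21, -23, -9, -22, -18] -> [-9, -22, -18] -> [9, 22, 18] -> [22, 18] -> 2
  [19, -41, -3, -2] -> [-2] -> [2] -> [2] -> 1
  [22, -16, -2] -> [] -> [] -> [] -> 0
  [-45, 24, 45, 27, -45, -45] -> [27, -45, -45] -> [-27, 45, 45] -> [] -> 0
  [26, -16, -38, -37, -34] -> [-37, -34] -> [37, 34] -> [34] -> 1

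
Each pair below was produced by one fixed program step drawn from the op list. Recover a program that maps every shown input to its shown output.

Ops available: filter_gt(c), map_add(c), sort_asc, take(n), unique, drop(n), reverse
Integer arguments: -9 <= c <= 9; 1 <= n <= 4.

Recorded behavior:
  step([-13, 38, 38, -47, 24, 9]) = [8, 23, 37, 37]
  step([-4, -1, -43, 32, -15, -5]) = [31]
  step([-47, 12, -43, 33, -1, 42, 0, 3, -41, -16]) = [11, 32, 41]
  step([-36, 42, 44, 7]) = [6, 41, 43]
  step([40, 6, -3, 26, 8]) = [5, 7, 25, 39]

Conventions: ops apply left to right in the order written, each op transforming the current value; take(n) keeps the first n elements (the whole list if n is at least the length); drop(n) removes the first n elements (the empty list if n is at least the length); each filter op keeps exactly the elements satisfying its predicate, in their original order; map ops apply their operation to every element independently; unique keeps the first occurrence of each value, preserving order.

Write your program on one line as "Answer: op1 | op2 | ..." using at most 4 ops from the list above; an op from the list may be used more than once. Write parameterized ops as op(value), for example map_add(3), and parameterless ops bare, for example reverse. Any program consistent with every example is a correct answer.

map_add(-1) | sort_asc | filter_gt(2)

Check, running the answer program on each example:
  [-13, 38, 38, -47, 24, 9] -> [-14, 37, 37, -48, 23, 8] -> [-48, -14, 8, 23, 37, 37] -> [8, 23, 37, 37]
  [-4, -1, -43, 32, -15, -5] -> [-5, -2, -44, 31, -16, -6] -> [-44, -16, -6, -5, -2, 31] -> [31]
  [-47, 12, -43, 33, -1, 42, 0, 3, -41, -16] -> [-48, 11, -44, 32, -2, 41, -1, 2, -42, -17] -> [-48, -44, -42, -17, -2, -1, 2, 11, 32, 41] -> [11, 32, 41]
  [-36, 42, 44, 7] -> [-37, 41, 43, 6] -> [-37, 6, 41, 43] -> [6, 41, 43]
  [40, 6, -3, 26, 8] -> [39, 5, -4, 25, 7] -> [-4, 5, 7, 25, 39] -> [5, 7, 25, 39]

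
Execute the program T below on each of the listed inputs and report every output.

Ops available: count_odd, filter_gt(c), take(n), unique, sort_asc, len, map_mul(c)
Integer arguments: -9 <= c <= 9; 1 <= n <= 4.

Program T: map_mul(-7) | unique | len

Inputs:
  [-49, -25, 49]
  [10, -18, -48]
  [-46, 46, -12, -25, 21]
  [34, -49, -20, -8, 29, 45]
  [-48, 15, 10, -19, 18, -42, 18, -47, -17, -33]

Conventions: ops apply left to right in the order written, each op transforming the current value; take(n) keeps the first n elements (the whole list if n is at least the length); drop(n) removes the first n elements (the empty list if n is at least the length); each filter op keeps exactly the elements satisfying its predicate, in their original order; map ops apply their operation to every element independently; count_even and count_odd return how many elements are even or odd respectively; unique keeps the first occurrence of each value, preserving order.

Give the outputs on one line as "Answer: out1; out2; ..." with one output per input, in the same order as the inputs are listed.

Execution, op by op:
  [-49, -25, 49] -> [343, 175, -343] -> [343, 175, -343] -> 3
  [10, -18, -48] -> [-70, 126, 336] -> [-70, 126, 336] -> 3
  [-46, 46, -12, -25, 21] -> [322, -322, 84, 175, -147] -> [322, -322, 84, 175, -147] -> 5
  [34, -49, -20, -8, 29, 45] -> [-238, 343, 140, 56, -203, -315] -> [-238, 343, 140, 56, -203, -315] -> 6
  [-48, 15, 10, -19, 18, -42, 18, -47, -17, -33] -> [336, -105, -70, 133, -126, 294, -126, 329, 119, 231] -> [336, -105, -70, 133, -126, 294, 329, 119, 231] -> 9

3; 3; 5; 6; 9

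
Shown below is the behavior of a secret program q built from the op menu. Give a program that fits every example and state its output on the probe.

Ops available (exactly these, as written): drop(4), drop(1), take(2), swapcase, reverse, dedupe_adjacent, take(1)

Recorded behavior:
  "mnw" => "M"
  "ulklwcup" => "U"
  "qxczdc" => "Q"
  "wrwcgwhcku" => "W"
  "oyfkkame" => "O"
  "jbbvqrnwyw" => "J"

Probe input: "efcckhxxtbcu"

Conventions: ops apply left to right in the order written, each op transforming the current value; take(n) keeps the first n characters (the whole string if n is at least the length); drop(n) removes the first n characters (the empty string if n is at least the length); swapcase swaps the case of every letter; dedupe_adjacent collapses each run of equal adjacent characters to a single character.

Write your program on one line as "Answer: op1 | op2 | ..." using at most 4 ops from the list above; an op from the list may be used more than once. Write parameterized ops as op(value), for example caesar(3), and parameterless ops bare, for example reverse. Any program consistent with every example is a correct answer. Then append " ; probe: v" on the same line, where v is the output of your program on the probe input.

swapcase | take(2) | take(1) ; probe: "E"

Check, running the answer program on each example:
  "mnw" -> "MNW" -> "MN" -> "M"
  "ulklwcup" -> "ULKLWCUP" -> "UL" -> "U"
  "qxczdc" -> "QXCZDC" -> "QX" -> "Q"
  "wrwcgwhcku" -> "WRWCGWHCKU" -> "WR" -> "W"
  "oyfkkame" -> "OYFKKAME" -> "OY" -> "O"
  "jbbvqrnwyw" -> "JBBVQRNWYW" -> "JB" -> "J"
  probe: "efcckhxxtbcu" -> "EFCCKHXXTBCU" -> "EF" -> "E"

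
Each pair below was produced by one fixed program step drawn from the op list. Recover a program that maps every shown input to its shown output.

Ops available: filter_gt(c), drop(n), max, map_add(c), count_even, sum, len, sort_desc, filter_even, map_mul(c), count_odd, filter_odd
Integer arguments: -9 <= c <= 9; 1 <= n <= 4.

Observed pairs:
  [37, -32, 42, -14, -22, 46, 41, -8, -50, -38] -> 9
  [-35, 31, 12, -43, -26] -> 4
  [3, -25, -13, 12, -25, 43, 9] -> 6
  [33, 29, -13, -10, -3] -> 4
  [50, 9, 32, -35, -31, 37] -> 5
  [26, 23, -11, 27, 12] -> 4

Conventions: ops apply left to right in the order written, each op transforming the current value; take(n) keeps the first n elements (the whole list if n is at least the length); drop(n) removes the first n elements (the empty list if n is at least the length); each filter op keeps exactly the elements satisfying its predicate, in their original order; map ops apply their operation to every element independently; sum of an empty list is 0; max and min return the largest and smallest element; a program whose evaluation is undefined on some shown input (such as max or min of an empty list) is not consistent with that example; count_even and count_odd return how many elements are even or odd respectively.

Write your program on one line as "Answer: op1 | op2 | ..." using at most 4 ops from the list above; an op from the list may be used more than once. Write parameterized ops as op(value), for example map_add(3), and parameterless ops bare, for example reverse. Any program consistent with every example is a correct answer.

sort_desc | drop(1) | len

Check, running the answer program on each example:
  [37, -32, 42, -14, -22, 46, 41, -8, -50, -38] -> [46, 42, 41, 37, -8, -14, -22, -32, -38, -50] -> [42, 41, 37, -8, -14, -22, -32, -38, -50] -> 9
  [-35, 31, 12, -43, -26] -> [31, 12, -26, -35, -43] -> [12, -26, -35, -43] -> 4
  [3, -25, -13, 12, -25, 43, 9] -> [43, 12, 9, 3, -13, -25, -25] -> [12, 9, 3, -13, -25, -25] -> 6
  [33, 29, -13, -10, -3] -> [33, 29, -3, -10, -13] -> [29, -3, -10, -13] -> 4
  [50, 9, 32, -35, -31, 37] -> [50, 37, 32, 9, -31, -35] -> [37, 32, 9, -31, -35] -> 5
  [26, 23, -11, 27, 12] -> [27, 26, 23, 12, -11] -> [26, 23, 12, -11] -> 4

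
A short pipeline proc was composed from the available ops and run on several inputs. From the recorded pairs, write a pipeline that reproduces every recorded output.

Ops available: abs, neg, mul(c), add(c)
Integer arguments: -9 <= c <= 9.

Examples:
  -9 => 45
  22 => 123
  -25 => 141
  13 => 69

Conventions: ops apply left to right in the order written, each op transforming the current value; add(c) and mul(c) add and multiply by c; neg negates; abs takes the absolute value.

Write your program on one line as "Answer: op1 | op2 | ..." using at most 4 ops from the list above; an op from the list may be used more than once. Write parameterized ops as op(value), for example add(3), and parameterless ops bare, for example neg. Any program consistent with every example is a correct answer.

neg | abs | mul(6) | add(-9)

Check, running the answer program on each example:
  -9 -> 9 -> 9 -> 54 -> 45
  22 -> -22 -> 22 -> 132 -> 123
  -25 -> 25 -> 25 -> 150 -> 141
  13 -> -13 -> 13 -> 78 -> 69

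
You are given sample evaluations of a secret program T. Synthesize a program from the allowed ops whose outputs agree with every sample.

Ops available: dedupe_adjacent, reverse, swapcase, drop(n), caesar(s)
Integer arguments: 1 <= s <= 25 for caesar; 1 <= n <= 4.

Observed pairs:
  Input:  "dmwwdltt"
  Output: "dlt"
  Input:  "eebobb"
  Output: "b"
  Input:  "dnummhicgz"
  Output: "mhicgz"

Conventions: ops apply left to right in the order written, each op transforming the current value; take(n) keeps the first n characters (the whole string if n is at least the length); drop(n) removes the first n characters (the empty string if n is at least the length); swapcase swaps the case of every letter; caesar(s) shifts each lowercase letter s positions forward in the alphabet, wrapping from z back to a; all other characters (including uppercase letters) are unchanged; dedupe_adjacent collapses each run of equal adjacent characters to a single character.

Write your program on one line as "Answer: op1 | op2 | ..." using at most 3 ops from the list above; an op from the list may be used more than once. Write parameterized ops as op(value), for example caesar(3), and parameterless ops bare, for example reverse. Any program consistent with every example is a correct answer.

dedupe_adjacent | drop(3)

Check, running the answer program on each example:
  "dmwwdltt" -> "dmwdlt" -> "dlt"
  "eebobb" -> "ebob" -> "b"
  "dnummhicgz" -> "dnumhicgz" -> "mhicgz"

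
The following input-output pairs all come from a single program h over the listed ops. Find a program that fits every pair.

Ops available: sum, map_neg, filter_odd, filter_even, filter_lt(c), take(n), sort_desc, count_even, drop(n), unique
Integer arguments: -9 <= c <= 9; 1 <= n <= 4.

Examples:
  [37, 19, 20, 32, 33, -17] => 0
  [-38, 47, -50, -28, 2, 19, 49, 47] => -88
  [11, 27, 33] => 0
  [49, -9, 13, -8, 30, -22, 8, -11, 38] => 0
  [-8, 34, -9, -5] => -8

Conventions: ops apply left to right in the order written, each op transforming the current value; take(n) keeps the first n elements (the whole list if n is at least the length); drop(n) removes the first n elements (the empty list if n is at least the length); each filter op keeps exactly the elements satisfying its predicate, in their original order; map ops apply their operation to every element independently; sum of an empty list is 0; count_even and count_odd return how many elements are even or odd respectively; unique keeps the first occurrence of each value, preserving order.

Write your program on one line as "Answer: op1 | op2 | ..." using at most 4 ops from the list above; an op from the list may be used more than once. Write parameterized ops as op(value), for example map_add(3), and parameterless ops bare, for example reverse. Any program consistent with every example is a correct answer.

take(3) | filter_lt(5) | filter_even | sum

Check, running the answer program on each example:
  [37, 19, 20, 32, 33, -17] -> [37, 19, 20] -> [] -> [] -> 0
  [-38, 47, -50, -28, 2, 19, 49, 47] -> [-38, 47, -50] -> [-38, -50] -> [-38, -50] -> -88
  [11, 27, 33] -> [11, 27, 33] -> [] -> [] -> 0
  [49, -9, 13, -8, 30, -22, 8, -11, 38] -> [49, -9, 13] -> [-9] -> [] -> 0
  [-8, 34, -9, -5] -> [-8, 34, -9] -> [-8, -9] -> [-8] -> -8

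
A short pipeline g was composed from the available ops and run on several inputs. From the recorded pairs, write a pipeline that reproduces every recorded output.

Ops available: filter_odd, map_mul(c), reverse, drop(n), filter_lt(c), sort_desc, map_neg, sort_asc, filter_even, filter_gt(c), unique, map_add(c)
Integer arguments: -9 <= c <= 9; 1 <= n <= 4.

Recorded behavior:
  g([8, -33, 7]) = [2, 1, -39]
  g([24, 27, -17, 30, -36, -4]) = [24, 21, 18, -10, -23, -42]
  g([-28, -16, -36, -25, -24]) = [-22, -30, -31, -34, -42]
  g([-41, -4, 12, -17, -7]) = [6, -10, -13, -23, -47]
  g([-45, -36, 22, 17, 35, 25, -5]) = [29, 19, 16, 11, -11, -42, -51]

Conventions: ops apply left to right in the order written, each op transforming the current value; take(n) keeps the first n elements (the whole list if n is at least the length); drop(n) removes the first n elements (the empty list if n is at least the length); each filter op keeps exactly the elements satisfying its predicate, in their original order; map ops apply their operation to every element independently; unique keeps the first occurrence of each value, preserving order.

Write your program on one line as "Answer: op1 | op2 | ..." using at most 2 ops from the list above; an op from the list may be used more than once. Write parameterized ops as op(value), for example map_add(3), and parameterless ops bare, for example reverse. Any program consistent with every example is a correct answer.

map_add(-6) | sort_desc

Check, running the answer program on each example:
  [8, -33, 7] -> [2, -39, 1] -> [2, 1, -39]
  [24, 27, -17, 30, -36, -4] -> [18, 21, -23, 24, -42, -10] -> [24, 21, 18, -10, -23, -42]
  [-28, -16, -36, -25, -24] -> [-34, -22, -42, -31, -30] -> [-22, -30, -31, -34, -42]
  [-41, -4, 12, -17, -7] -> [-47, -10, 6, -23, -13] -> [6, -10, -13, -23, -47]
  [-45, -36, 22, 17, 35, 25, -5] -> [-51, -42, 16, 11, 29, 19, -11] -> [29, 19, 16, 11, -11, -42, -51]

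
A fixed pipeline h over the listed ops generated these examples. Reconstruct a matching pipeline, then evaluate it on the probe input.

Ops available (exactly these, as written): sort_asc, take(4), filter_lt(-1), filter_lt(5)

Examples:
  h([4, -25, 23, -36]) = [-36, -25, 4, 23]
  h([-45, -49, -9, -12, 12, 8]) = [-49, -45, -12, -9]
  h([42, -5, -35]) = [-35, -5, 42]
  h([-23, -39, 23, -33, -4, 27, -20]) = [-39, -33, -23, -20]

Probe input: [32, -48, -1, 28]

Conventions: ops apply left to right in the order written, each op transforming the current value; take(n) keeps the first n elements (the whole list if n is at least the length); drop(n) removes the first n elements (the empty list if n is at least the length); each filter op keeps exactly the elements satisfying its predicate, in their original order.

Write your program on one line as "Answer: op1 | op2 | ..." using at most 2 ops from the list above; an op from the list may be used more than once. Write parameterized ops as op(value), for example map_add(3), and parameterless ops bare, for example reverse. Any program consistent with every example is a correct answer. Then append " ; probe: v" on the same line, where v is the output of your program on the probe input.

sort_asc | take(4) ; probe: [-48, -1, 28, 32]

Check, running the answer program on each example:
  [4, -25, 23, -36] -> [-36, -25, 4, 23] -> [-36, -25, 4, 23]
  [-45, -49, -9, -12, 12, 8] -> [-49, -45, -12, -9, 8, 12] -> [-49, -45, -12, -9]
  [42, -5, -35] -> [-35, -5, 42] -> [-35, -5, 42]
  [-23, -39, 23, -33, -4, 27, -20] -> [-39, -33, -23, -20, -4, 23, 27] -> [-39, -33, -23, -20]
  probe: [32, -48, -1, 28] -> [-48, -1, 28, 32] -> [-48, -1, 28, 32]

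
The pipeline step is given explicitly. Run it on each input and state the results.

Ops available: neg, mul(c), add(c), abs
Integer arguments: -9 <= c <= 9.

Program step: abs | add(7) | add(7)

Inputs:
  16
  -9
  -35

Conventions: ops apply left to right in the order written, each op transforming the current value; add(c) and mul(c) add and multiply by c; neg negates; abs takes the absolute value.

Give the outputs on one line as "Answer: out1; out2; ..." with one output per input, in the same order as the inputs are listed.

30; 23; 49

Execution, op by op:
  16 -> 16 -> 23 -> 30
  -9 -> 9 -> 16 -> 23
  -35 -> 35 -> 42 -> 49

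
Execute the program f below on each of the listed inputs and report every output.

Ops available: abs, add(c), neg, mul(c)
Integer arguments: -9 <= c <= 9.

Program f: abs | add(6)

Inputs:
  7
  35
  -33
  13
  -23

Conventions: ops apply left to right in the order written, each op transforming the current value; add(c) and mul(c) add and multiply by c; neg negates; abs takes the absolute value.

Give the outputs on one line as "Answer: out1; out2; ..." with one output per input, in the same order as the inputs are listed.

Execution, op by op:
  7 -> 7 -> 13
  35 -> 35 -> 41
  -33 -> 33 -> 39
  13 -> 13 -> 19
  -23 -> 23 -> 29

13; 41; 39; 19; 29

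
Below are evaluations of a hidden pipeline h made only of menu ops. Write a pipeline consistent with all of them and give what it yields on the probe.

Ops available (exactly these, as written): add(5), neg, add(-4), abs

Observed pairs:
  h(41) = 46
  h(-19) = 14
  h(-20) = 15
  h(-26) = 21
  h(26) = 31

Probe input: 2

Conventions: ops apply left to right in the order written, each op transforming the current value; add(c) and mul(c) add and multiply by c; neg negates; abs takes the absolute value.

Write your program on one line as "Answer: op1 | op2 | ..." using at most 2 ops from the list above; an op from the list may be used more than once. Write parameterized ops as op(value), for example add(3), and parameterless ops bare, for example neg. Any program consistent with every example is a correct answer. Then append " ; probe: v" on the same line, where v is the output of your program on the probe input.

add(5) | abs ; probe: 7

Check, running the answer program on each example:
  41 -> 46 -> 46
  -19 -> -14 -> 14
  -20 -> -15 -> 15
  -26 -> -21 -> 21
  26 -> 31 -> 31
  probe: 2 -> 7 -> 7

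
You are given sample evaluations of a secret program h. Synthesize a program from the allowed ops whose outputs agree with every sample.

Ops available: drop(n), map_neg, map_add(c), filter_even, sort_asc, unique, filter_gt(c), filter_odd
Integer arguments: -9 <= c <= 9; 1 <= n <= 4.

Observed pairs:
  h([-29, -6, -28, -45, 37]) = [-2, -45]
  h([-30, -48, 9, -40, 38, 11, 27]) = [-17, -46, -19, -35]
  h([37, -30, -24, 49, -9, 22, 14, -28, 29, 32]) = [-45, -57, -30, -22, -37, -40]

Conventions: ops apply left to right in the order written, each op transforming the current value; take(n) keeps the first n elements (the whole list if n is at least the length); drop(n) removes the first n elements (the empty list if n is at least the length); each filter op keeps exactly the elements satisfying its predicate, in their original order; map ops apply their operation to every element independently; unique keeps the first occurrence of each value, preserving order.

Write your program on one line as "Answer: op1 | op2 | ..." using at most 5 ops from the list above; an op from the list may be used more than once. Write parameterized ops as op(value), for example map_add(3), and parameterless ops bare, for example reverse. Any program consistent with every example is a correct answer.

filter_gt(-8) | map_add(5) | map_add(-2) | map_neg | map_add(-5)

Check, running the answer program on each example:
  [-29, -6, -28, -45, 37] -> [-6, 37] -> [-1, 42] -> [-3, 40] -> [3, -40] -> [-2, -45]
  [-30, -48, 9, -40, 38, 11, 27] -> [9, 38, 11, 27] -> [14, 43, 16, 32] -> [12, 41, 14, 30] -> [-12, -41, -14, -30] -> [-17, -46, -19, -35]
  [37, -30, -24, 49, -9, 22, 14, -28, 29, 32] -> [37, 49, 22, 14, 29, 32] -> [42, 54, 27, 19, 34, 37] -> [40, 52, 25, 17, 32, 35] -> [-40, -52, -25, -17, -32, -35] -> [-45, -57, -30, -22, -37, -40]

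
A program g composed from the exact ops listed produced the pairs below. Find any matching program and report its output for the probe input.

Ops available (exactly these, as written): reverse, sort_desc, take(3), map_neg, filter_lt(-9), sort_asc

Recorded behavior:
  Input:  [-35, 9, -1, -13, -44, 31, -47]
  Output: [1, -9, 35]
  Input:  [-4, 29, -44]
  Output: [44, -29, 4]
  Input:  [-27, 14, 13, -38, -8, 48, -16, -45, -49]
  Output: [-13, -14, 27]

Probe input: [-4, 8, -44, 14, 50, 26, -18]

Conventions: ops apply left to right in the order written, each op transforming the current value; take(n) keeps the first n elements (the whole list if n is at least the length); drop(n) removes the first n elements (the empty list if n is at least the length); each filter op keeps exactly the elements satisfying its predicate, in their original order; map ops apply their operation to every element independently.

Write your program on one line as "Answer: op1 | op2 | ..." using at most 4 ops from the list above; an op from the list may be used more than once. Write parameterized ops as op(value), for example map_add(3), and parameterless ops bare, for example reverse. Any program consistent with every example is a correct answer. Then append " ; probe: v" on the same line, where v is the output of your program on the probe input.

take(3) | reverse | map_neg ; probe: [44, -8, 4]

Check, running the answer program on each example:
  [-35, 9, -1, -13, -44, 31, -47] -> [-35, 9, -1] -> [-1, 9, -35] -> [1, -9, 35]
  [-4, 29, -44] -> [-4, 29, -44] -> [-44, 29, -4] -> [44, -29, 4]
  [-27, 14, 13, -38, -8, 48, -16, -45, -49] -> [-27, 14, 13] -> [13, 14, -27] -> [-13, -14, 27]
  probe: [-4, 8, -44, 14, 50, 26, -18] -> [-4, 8, -44] -> [-44, 8, -4] -> [44, -8, 4]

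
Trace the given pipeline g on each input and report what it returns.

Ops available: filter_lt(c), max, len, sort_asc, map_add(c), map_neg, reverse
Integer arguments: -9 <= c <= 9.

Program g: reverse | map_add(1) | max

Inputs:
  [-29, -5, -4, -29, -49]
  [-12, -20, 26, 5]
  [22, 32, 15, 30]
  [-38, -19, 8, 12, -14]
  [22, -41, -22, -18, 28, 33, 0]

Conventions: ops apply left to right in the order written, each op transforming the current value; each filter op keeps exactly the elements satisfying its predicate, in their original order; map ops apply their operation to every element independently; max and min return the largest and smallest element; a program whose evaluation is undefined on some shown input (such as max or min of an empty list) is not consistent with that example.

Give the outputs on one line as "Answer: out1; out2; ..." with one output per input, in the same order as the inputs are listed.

Execution, op by op:
  [-29, -5, -4, -29, -49] -> [-49, -29, -4, -5, -29] -> [-48, -28, -3, -4, -28] -> -3
  [-12, -20, 26, 5] -> [5, 26, -20, -12] -> [6, 27, -19, -11] -> 27
  [22, 32, 15, 30] -> [30, 15, 32, 22] -> [31, 16, 33, 23] -> 33
  [-38, -19, 8, 12, -14] -> [-14, 12, 8, -19, -38] -> [-13, 13, 9, -18, -37] -> 13
  [22, -41, -22, -18, 28, 33, 0] -> [0, 33, 28, -18, -22, -41, 22] -> [1, 34, 29, -17, -21, -40, 23] -> 34

-3; 27; 33; 13; 34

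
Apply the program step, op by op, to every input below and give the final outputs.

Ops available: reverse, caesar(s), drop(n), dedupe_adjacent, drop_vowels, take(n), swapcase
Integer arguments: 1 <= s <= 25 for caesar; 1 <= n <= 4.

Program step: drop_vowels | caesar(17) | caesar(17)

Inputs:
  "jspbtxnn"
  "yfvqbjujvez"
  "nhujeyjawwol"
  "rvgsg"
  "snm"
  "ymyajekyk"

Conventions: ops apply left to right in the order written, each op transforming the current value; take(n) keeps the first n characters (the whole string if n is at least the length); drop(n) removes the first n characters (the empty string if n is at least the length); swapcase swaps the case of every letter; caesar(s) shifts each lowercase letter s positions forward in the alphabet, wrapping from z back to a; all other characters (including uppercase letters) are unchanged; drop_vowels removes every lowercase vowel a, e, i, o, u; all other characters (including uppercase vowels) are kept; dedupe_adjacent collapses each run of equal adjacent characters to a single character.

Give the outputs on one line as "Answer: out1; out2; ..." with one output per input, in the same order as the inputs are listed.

"raxjbfvv"; "gndyjrrdh"; "vprgreet"; "zdoao"; "avu"; "gugrsgs"

Execution, op by op:
  "jspbtxnn" -> "jspbtxnn" -> "ajgskoee" -> "raxjbfvv"
  "yfvqbjujvez" -> "yfvqbjjvz" -> "pwmhsaamq" -> "gndyjrrdh"
  "nhujeyjawwol" -> "nhjyjwwl" -> "eyapannc" -> "vprgreet"
  "rvgsg" -> "rvgsg" -> "imxjx" -> "zdoao"
  "snm" -> "snm" -> "jed" -> "avu"
  "ymyajekyk" -> "ymyjkyk" -> "pdpabpb" -> "gugrsgs"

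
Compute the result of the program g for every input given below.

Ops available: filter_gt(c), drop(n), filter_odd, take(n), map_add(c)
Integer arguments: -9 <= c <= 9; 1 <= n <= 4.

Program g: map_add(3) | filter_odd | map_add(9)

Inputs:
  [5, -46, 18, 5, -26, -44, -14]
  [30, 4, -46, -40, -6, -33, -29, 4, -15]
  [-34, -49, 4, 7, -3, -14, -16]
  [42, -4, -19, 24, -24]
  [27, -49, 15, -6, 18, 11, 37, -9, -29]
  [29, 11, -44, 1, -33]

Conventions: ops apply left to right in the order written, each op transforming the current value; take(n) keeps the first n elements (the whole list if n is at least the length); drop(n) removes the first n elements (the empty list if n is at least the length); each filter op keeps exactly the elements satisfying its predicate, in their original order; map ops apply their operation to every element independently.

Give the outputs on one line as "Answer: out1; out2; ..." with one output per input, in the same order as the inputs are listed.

[-34, 30, -14, -32, -2]; [42, 16, -34, -28, 6, 16]; [-22, 16, -2, -4]; [54, 8, 36, -12]; [6, 30]; [-32]

Execution, op by op:
  [5, -46, 18, 5, -26, -44, -14] -> [8, -43, 21, 8, -23, -41, -11] -> [-43, 21, -23, -41, -11] -> [-34, 30, -14, -32, -2]
  [30, 4, -46, -40, -6, -33, -29, 4, -15] -> [33, 7, -43, -37, -3, -30, -26, 7, -12] -> [33, 7, -43, -37, -3, 7] -> [42, 16, -34, -28, 6, 16]
  [-34, -49, 4, 7, -3, -14, -16] -> [-31, -46, 7, 10, 0, -11, -13] -> [-31, 7, -11, -13] -> [-22, 16, -2, -4]
  [42, -4, -19, 24, -24] -> [45, -1, -16, 27, -21] -> [45, -1, 27, -21] -> [54, 8, 36, -12]
  [27, -49, 15, -6, 18, 11, 37, -9, -29] -> [30, -46, 18, -3, 21, 14, 40, -6, -26] -> [-3, 21] -> [6, 30]
  [29, 11, -44, 1, -33] -> [32, 14, -41, 4, -30] -> [-41] -> [-32]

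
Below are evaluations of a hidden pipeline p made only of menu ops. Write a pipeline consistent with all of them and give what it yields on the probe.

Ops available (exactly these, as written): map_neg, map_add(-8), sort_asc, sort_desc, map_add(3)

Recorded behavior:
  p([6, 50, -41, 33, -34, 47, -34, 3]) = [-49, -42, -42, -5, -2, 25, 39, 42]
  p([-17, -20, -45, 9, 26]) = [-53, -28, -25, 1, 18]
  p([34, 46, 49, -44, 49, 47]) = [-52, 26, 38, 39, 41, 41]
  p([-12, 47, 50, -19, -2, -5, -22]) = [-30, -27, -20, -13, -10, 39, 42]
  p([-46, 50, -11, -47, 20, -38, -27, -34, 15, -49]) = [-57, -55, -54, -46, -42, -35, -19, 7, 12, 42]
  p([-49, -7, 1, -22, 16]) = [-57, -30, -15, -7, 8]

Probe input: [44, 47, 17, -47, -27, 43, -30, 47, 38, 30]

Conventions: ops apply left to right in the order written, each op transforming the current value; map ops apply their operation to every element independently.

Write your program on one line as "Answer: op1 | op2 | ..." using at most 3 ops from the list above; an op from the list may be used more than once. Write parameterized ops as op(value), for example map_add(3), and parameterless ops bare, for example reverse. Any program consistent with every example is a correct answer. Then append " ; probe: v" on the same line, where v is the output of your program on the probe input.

sort_desc | map_add(-8) | sort_asc ; probe: [-55, -38, -35, 9, 22, 30, 35, 36, 39, 39]

Check, running the answer program on each example:
  [6, 50, -41, 33, -34, 47, -34, 3] -> [50, 47, 33, 6, 3, -34, -34, -41] -> [42, 39, 25, -2, -5, -42, -42, -49] -> [-49, -42, -42, -5, -2, 25, 39, 42]
  [-17, -20, -45, 9, 26] -> [26, 9, -17, -20, -45] -> [18, 1, -25, -28, -53] -> [-53, -28, -25, 1, 18]
  [34, 46, 49, -44, 49, 47] -> [49, 49, 47, 46, 34, -44] -> [41, 41, 39, 38, 26, -52] -> [-52, 26, 38, 39, 41, 41]
  [-12, 47, 50, -19, -2, -5, -22] -> [50, 47, -2, -5, -12, -19, -22] -> [42, 39, -10, -13, -20, -27, -30] -> [-30, -27, -20, -13, -10, 39, 42]
  [-46, 50, -11, -47, 20, -38, -27, -34, 15, -49] -> [50, 20, 15, -11, -27, -34, -38, -46, -47, -49] -> [42, 12, 7, -19, -35, -42, -46, -54, -55, -57] -> [-57, -55, -54, -46, -42, -35, -19, 7, 12, 42]
  [-49, -7, 1, -22, 16] -> [16, 1, -7, -22, -49] -> [8, -7, -15, -30, -57] -> [-57, -30, -15, -7, 8]
  probe: [44, 47, 17, -47, -27, 43, -30, 47, 38, 30] -> [47, 47, 44, 43, 38, 30, 17, -27, -30, -47] -> [39, 39, 36, 35, 30, 22, 9, -35, -38, -55] -> [-55, -38, -35, 9, 22, 30, 35, 36, 39, 39]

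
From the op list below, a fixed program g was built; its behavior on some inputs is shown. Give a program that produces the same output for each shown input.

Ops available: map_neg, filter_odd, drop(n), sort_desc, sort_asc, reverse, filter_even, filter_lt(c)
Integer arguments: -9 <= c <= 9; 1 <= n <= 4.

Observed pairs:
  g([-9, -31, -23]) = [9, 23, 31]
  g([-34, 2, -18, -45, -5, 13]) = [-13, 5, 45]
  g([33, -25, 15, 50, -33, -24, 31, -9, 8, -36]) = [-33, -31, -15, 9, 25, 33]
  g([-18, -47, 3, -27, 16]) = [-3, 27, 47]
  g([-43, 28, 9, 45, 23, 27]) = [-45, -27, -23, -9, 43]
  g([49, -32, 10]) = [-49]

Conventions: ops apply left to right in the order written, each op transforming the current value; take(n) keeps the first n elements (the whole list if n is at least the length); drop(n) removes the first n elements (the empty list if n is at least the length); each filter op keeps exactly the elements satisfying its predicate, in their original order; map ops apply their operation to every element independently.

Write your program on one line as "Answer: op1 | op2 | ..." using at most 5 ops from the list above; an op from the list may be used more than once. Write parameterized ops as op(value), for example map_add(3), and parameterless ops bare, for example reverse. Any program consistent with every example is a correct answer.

filter_odd | sort_asc | reverse | map_neg

Check, running the answer program on each example:
  [-9, -31, -23] -> [-9, -31, -23] -> [-31, -23, -9] -> [-9, -23, -31] -> [9, 23, 31]
  [-34, 2, -18, -45, -5, 13] -> [-45, -5, 13] -> [-45, -5, 13] -> [13, -5, -45] -> [-13, 5, 45]
  [33, -25, 15, 50, -33, -24, 31, -9, 8, -36] -> [33, -25, 15, -33, 31, -9] -> [-33, -25, -9, 15, 31, 33] -> [33, 31, 15, -9, -25, -33] -> [-33, -31, -15, 9, 25, 33]
  [-18, -47, 3, -27, 16] -> [-47, 3, -27] -> [-47, -27, 3] -> [3, -27, -47] -> [-3, 27, 47]
  [-43, 28, 9, 45, 23, 27] -> [-43, 9, 45, 23, 27] -> [-43, 9, 23, 27, 45] -> [45, 27, 23, 9, -43] -> [-45, -27, -23, -9, 43]
  [49, -32, 10] -> [49] -> [49] -> [49] -> [-49]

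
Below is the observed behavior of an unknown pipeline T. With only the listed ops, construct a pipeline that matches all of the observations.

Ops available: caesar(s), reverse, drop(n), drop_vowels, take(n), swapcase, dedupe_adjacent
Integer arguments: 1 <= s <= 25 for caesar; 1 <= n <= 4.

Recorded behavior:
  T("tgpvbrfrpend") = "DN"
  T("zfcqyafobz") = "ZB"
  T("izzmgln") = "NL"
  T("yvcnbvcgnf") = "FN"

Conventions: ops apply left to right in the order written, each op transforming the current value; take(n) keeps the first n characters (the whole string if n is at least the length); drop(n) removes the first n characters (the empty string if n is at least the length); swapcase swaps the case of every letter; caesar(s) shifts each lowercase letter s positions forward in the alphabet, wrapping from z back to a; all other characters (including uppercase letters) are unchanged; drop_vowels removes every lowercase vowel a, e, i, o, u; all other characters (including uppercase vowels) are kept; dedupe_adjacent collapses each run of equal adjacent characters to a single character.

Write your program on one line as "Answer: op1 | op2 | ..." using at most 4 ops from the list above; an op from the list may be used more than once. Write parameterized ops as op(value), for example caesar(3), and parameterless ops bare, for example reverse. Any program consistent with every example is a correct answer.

drop_vowels | reverse | take(2) | swapcase

Check, running the answer program on each example:
  "tgpvbrfrpend" -> "tgpvbrfrpnd" -> "dnprfrbvpgt" -> "dn" -> "DN"
  "zfcqyafobz" -> "zfcqyfbz" -> "zbfyqcfz" -> "zb" -> "ZB"
  "izzmgln" -> "zzmgln" -> "nlgmzz" -> "nl" -> "NL"
  "yvcnbvcgnf" -> "yvcnbvcgnf" -> "fngcvbncvy" -> "fn" -> "FN"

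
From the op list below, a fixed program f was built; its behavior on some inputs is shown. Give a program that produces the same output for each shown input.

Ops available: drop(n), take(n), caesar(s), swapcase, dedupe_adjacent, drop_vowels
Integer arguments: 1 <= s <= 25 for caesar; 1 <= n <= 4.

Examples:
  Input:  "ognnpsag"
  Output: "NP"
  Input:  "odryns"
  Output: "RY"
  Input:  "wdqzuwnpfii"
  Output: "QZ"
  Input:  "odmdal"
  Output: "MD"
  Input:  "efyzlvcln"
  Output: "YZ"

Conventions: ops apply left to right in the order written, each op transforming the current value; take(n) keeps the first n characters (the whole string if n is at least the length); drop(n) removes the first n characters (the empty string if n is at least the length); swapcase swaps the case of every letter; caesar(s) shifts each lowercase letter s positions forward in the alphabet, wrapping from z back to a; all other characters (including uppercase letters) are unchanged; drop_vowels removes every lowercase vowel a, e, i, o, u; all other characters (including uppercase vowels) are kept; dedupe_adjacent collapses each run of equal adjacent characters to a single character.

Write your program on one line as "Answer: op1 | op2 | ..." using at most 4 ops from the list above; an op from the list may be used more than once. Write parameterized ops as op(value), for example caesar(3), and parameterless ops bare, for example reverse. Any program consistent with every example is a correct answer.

drop(2) | dedupe_adjacent | swapcase | take(2)

Check, running the answer program on each example:
  "ognnpsag" -> "nnpsag" -> "npsag" -> "NPSAG" -> "NP"
  "odryns" -> "ryns" -> "ryns" -> "RYNS" -> "RY"
  "wdqzuwnpfii" -> "qzuwnpfii" -> "qzuwnpfi" -> "QZUWNPFI" -> "QZ"
  "odmdal" -> "mdal" -> "mdal" -> "MDAL" -> "MD"
  "efyzlvcln" -> "yzlvcln" -> "yzlvcln" -> "YZLVCLN" -> "YZ"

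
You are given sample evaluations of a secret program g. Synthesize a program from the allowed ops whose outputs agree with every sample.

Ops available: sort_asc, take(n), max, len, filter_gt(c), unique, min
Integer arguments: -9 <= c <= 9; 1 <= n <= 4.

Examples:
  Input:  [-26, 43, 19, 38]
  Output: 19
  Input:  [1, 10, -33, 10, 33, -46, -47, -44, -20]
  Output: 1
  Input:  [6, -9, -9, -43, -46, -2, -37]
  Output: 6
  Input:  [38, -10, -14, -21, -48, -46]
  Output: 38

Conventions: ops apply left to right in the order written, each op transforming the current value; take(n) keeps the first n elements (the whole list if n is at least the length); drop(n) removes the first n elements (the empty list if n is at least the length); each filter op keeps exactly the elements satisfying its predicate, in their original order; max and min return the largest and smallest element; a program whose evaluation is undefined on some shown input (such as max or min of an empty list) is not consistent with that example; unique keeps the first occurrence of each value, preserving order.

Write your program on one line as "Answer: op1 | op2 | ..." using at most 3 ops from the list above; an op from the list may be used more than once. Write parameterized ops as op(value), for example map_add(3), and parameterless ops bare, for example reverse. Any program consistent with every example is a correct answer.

filter_gt(-2) | take(3) | min

Check, running the answer program on each example:
  [-26, 43, 19, 38] -> [43, 19, 38] -> [43, 19, 38] -> 19
  [1, 10, -33, 10, 33, -46, -47, -44, -20] -> [1, 10, 10, 33] -> [1, 10, 10] -> 1
  [6, -9, -9, -43, -46, -2, -37] -> [6] -> [6] -> 6
  [38, -10, -14, -21, -48, -46] -> [38] -> [38] -> 38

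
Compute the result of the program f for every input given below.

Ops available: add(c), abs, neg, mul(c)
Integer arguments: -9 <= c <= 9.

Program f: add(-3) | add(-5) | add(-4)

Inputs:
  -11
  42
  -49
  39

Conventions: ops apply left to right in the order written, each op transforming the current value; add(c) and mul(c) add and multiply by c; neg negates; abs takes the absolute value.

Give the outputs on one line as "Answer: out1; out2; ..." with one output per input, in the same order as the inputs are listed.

Execution, op by op:
  -11 -> -14 -> -19 -> -23
  42 -> 39 -> 34 -> 30
  -49 -> -52 -> -57 -> -61
  39 -> 36 -> 31 -> 27

-23; 30; -61; 27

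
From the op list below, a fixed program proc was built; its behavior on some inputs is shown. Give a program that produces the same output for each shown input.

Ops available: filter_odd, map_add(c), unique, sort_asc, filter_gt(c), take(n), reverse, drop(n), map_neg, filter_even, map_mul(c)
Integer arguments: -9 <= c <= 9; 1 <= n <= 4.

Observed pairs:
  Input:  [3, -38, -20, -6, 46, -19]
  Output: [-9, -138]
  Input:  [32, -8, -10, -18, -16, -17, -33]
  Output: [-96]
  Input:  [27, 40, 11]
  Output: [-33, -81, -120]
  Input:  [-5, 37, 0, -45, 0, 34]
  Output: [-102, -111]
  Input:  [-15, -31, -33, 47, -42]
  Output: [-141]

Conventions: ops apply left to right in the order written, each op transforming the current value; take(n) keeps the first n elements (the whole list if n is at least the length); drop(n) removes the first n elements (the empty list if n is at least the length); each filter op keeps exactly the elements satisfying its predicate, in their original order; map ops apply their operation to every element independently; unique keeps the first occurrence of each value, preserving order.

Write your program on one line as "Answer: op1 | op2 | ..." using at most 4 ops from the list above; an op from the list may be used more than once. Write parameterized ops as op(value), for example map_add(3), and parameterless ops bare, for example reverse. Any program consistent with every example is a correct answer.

filter_gt(2) | sort_asc | map_mul(-3)

Check, running the answer program on each example:
  [3, -38, -20, -6, 46, -19] -> [3, 46] -> [3, 46] -> [-9, -138]
  [32, -8, -10, -18, -16, -17, -33] -> [32] -> [32] -> [-96]
  [27, 40, 11] -> [27, 40, 11] -> [11, 27, 40] -> [-33, -81, -120]
  [-5, 37, 0, -45, 0, 34] -> [37, 34] -> [34, 37] -> [-102, -111]
  [-15, -31, -33, 47, -42] -> [47] -> [47] -> [-141]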